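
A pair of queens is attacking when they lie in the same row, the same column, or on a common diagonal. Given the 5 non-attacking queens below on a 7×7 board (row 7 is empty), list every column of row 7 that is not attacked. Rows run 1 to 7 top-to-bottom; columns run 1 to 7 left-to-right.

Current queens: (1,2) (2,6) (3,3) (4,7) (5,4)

columns 5

(1,2) attacks row 7 at column 2.
(2,6) attacks row 7 at column 6 and diagonals 1.
(3,3) attacks row 7 at column 3 and diagonals 7.
(4,7) attacks row 7 at column 7 and diagonals 4.
(5,4) attacks row 7 at column 4 and diagonals 2, 6.
Attacked columns: {1, 2, 3, 4, 6, 7}. Safe: {5}.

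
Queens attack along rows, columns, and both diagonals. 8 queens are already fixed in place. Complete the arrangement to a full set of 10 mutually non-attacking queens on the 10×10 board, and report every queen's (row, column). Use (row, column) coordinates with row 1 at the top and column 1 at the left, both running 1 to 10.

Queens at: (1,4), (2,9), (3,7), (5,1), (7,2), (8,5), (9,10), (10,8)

Row 4: attacked by (1,4)→{1,4,7}; (2,9)→{7,9}; (3,7)→{6,7,8}; (5,1)→{1,2}; (7,2)→{2,5}; (8,5)→{1,5,9}; (9,10)→{5,10}; (10,8)→{2,8}. Safe: 3. Place at column 3.
Row 6: attacked by (1,4)→{4,9}; (2,9)→{5,9}; (3,7)→{4,7,10}; (4,3)→{1,3,5}; (5,1)→{1,2}; (7,2)→{1,2,3}; (8,5)→{3,5,7}; (9,10)→{7,10}; (10,8)→{4,8}. Safe: 6. Place at column 6.
Columns [4, 9, 7, 3, 1, 6, 2, 5, 10, 8], r−c [-3, -7, -4, 1, 4, 0, 5, 3, -1, 2], r+c [5, 11, 10, 7, 6, 12, 9, 13, 19, 18] are all distinct, so no two queens attack.

(1,4) (2,9) (3,7) (4,3) (5,1) (6,6) (7,2) (8,5) (9,10) (10,8)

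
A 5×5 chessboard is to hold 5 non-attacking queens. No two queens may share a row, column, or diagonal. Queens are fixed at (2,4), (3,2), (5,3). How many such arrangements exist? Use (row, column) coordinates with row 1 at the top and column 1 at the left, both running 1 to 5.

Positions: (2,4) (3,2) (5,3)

1

Branch on row 1: col 1 → 1.
Sum: 1 = 1.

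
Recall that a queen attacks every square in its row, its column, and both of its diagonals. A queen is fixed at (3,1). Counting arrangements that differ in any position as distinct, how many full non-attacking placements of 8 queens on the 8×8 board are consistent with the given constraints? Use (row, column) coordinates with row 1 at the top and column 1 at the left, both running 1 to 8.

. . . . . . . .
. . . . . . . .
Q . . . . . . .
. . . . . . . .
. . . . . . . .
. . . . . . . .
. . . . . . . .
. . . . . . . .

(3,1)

16

Branch on row 1: col 2 → 1; col 4 → 4; col 5 → 4; col 6 → 4; col 7 → 1; col 8 → 2.
Sum: 1 + 4 + 4 + 4 + 1 + 2 = 16.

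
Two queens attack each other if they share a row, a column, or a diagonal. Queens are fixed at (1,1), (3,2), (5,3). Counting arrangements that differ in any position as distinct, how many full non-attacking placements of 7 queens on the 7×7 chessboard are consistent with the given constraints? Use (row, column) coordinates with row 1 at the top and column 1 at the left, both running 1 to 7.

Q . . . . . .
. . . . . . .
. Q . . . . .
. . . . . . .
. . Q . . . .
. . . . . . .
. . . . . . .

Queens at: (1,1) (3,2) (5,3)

1

Branch on row 2: col 4 → 0; col 5 → 1; col 7 → 0.
Sum: 0 + 1 + 0 = 1.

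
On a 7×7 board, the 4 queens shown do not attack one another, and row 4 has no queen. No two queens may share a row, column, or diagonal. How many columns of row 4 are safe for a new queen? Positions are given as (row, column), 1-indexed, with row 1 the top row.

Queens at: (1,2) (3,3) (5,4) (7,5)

3

(1,2) attacks row 4 at column 2 and diagonals 5.
(3,3) attacks row 4 at column 3 and diagonals 2, 4.
(5,4) attacks row 4 at column 4 and diagonals 3, 5.
(7,5) attacks row 4 at column 5 and diagonals 2.
Attacked columns: {2, 3, 4, 5}. Safe: {1, 6, 7}.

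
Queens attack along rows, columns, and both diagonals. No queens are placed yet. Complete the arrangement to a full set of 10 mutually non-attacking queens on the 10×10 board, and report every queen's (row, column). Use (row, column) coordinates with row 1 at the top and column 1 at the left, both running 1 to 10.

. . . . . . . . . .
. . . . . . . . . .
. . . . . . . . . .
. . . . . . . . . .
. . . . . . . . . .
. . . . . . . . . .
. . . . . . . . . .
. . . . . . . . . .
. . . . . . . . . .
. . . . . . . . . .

(1,4) (2,7) (3,1) (4,6) (5,2) (6,10) (7,8) (8,3) (9,5) (10,9)

Row 1: Safe: 1, 2, 3, 4, 5, 6, 7, 8, 9, 10. Place at column 4.
Row 2: attacked by (1,4)→{3,4,5}. Safe: 1, 2, 6, 7, 8, 9, 10. Place at column 7.
Row 3: attacked by (1,4)→{2,4,6}; (2,7)→{6,7,8}. Safe: 1, 3, 5, 9, 10. Place at column 1.
Row 4: attacked by (1,4)→{1,4,7}; (2,7)→{5,7,9}; (3,1)→{1,2}. Safe: 3, 6, 8, 10. Place at column 6.
Row 5: attacked by (1,4)→{4,8}; (2,7)→{4,7,10}; (3,1)→{1,3}; (4,6)→{5,6,7}. Safe: 2, 9. Place at column 2.
Row 6: attacked by (1,4)→{4,9}; (2,7)→{3,7}; (3,1)→{1,4}; (4,6)→{4,6,8}; (5,2)→{1,2,3}. Safe: 5, 10. Place at column 10.
Row 7: attacked by (1,4)→{4,10}; (2,7)→{2,7}; (3,1)→{1,5}; (4,6)→{3,6,9}; (5,2)→{2,4}; (6,10)→{9,10}. Safe: 8. Place at column 8.
Row 8: attacked by (1,4)→{4}; (2,7)→{1,7}; (3,1)→{1,6}; (4,6)→{2,6,10}; (5,2)→{2,5}; (6,10)→{8,10}; (7,8)→{7,8,9}. Safe: 3. Place at column 3.
Row 9: attacked by (1,4)→{4}; (2,7)→{7}; (3,1)→{1,7}; (4,6)→{1,6}; (5,2)→{2,6}; (6,10)→{7,10}; (7,8)→{6,8,10}; (8,3)→{2,3,4}. Safe: 5, 9. Place at column 5.
Row 10: attacked by (1,4)→{4}; (2,7)→{7}; (3,1)→{1,8}; (4,6)→{6}; (5,2)→{2,7}; (6,10)→{6,10}; (7,8)→{5,8}; (8,3)→{1,3,5}; (9,5)→{4,5,6}. Safe: 9. Place at column 9.
Columns [4, 7, 1, 6, 2, 10, 8, 3, 5, 9], r−c [-3, -5, 2, -2, 3, -4, -1, 5, 4, 1], r+c [5, 9, 4, 10, 7, 16, 15, 11, 14, 19] are all distinct, so no two queens attack.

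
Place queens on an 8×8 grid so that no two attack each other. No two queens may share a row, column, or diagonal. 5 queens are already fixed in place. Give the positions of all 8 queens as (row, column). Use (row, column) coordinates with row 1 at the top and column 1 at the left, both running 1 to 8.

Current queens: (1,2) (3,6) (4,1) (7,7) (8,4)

Row 2: attacked by (1,2)→{1,2,3}; (3,6)→{5,6,7}; (4,1)→{1,3}; (7,7)→{2,7}; (8,4)→{4}. Safe: 8. Place at column 8.
Row 5: attacked by (1,2)→{2,6}; (2,8)→{5,8}; (3,6)→{4,6,8}; (4,1)→{1,2}; (7,7)→{5,7}; (8,4)→{1,4,7}. Safe: 3. Place at column 3.
Row 6: attacked by (1,2)→{2,7}; (2,8)→{4,8}; (3,6)→{3,6}; (4,1)→{1,3}; (5,3)→{2,3,4}; (7,7)→{6,7,8}; (8,4)→{2,4,6}. Safe: 5. Place at column 5.
Columns [2, 8, 6, 1, 3, 5, 7, 4], r−c [-1, -6, -3, 3, 2, 1, 0, 4], r+c [3, 10, 9, 5, 8, 11, 14, 12] are all distinct, so no two queens attack.

(1,2) (2,8) (3,6) (4,1) (5,3) (6,5) (7,7) (8,4)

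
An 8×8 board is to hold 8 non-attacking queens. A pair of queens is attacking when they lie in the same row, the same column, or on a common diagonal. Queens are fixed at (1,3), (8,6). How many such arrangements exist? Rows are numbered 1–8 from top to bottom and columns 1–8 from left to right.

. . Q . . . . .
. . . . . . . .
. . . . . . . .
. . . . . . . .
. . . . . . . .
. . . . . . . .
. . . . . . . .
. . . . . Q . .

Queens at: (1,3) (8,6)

Branch on row 2: col 1 → 1; col 5 → 3; col 7 → 1; col 8 → 0.
Sum: 1 + 3 + 1 + 0 = 5.

5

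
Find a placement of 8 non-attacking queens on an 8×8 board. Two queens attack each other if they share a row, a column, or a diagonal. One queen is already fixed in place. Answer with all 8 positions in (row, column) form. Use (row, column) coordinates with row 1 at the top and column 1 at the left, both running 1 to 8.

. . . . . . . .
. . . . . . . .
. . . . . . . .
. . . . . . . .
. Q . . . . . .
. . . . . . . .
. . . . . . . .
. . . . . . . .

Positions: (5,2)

(1,5) (2,3) (3,1) (4,7) (5,2) (6,8) (7,6) (8,4)

Row 1: attacked by (5,2)→{2,6}. Safe: 1, 3, 4, 5, 7, 8. Place at column 5.
Row 2: attacked by (1,5)→{4,5,6}; (5,2)→{2,5}. Safe: 1, 3, 7, 8. Place at column 3.
Row 3: attacked by (1,5)→{3,5,7}; (2,3)→{2,3,4}; (5,2)→{2,4}. Safe: 1, 6, 8. Place at column 1.
Row 4: attacked by (1,5)→{2,5,8}; (2,3)→{1,3,5}; (3,1)→{1,2}; (5,2)→{1,2,3}. Safe: 4, 6, 7. Place at column 7.
Row 6: attacked by (1,5)→{5}; (2,3)→{3,7}; (3,1)→{1,4}; (4,7)→{5,7}; (5,2)→{1,2,3}. Safe: 6, 8. Place at column 8.
Row 7: attacked by (1,5)→{5}; (2,3)→{3,8}; (3,1)→{1,5}; (4,7)→{4,7}; (5,2)→{2,4}; (6,8)→{7,8}. Safe: 6. Place at column 6.
Row 8: attacked by (1,5)→{5}; (2,3)→{3}; (3,1)→{1,6}; (4,7)→{3,7}; (5,2)→{2,5}; (6,8)→{6,8}; (7,6)→{5,6,7}. Safe: 4. Place at column 4.
Columns [5, 3, 1, 7, 2, 8, 6, 4], r−c [-4, -1, 2, -3, 3, -2, 1, 4], r+c [6, 5, 4, 11, 7, 14, 13, 12] are all distinct, so no two queens attack.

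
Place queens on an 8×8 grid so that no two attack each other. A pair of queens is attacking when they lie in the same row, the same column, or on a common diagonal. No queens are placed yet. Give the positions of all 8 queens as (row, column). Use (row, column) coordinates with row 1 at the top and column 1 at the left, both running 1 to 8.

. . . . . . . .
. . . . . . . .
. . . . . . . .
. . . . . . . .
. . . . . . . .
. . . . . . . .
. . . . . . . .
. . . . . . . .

(1,1) (2,5) (3,8) (4,6) (5,3) (6,7) (7,2) (8,4)

Row 1: Safe: 1, 2, 3, 4, 5, 6, 7, 8. Place at column 1.
Row 2: attacked by (1,1)→{1,2}. Safe: 3, 4, 5, 6, 7, 8. Place at column 5.
Row 3: attacked by (1,1)→{1,3}; (2,5)→{4,5,6}. Safe: 2, 7, 8. Place at column 8.
Row 4: attacked by (1,1)→{1,4}; (2,5)→{3,5,7}; (3,8)→{7,8}. Safe: 2, 6. Place at column 6.
Row 5: attacked by (1,1)→{1,5}; (2,5)→{2,5,8}; (3,8)→{6,8}; (4,6)→{5,6,7}. Safe: 3, 4. Place at column 3.
Row 6: attacked by (1,1)→{1,6}; (2,5)→{1,5}; (3,8)→{5,8}; (4,6)→{4,6,8}; (5,3)→{2,3,4}. Safe: 7. Place at column 7.
Row 7: attacked by (1,1)→{1,7}; (2,5)→{5}; (3,8)→{4,8}; (4,6)→{3,6}; (5,3)→{1,3,5}; (6,7)→{6,7,8}. Safe: 2. Place at column 2.
Row 8: attacked by (1,1)→{1,8}; (2,5)→{5}; (3,8)→{3,8}; (4,6)→{2,6}; (5,3)→{3,6}; (6,7)→{5,7}; (7,2)→{1,2,3}. Safe: 4. Place at column 4.
Columns [1, 5, 8, 6, 3, 7, 2, 4], r−c [0, -3, -5, -2, 2, -1, 5, 4], r+c [2, 7, 11, 10, 8, 13, 9, 12] are all distinct, so no two queens attack.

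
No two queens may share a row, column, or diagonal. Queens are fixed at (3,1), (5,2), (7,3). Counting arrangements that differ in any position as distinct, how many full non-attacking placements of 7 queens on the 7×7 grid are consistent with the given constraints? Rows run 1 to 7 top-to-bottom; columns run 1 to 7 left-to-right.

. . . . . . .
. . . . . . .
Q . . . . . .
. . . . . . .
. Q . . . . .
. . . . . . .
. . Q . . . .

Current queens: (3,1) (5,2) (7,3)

1

Branch on row 1: col 4 → 0; col 5 → 0; col 7 → 1.
Sum: 0 + 0 + 1 = 1.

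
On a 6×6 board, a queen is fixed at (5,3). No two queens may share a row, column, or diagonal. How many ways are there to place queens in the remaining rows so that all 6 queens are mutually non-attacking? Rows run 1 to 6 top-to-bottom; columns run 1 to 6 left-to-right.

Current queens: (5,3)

1

Branch on row 1: col 1 → 0; col 2 → 1; col 4 → 0; col 5 → 0; col 6 → 0.
Sum: 0 + 1 + 0 + 0 + 0 = 1.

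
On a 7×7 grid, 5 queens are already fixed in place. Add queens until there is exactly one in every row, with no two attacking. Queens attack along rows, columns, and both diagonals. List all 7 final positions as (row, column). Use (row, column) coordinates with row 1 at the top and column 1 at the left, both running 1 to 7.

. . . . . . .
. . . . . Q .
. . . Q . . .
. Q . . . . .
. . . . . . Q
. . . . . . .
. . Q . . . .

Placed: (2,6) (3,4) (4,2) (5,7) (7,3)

(1,1) (2,6) (3,4) (4,2) (5,7) (6,5) (7,3)

Row 1: attacked by (2,6)→{5,6,7}; (3,4)→{2,4,6}; (4,2)→{2,5}; (5,7)→{3,7}; (7,3)→{3}. Safe: 1. Place at column 1.
Row 6: attacked by (1,1)→{1,6}; (2,6)→{2,6}; (3,4)→{1,4,7}; (4,2)→{2,4}; (5,7)→{6,7}; (7,3)→{2,3,4}. Safe: 5. Place at column 5.
Columns [1, 6, 4, 2, 7, 5, 3], r−c [0, -4, -1, 2, -2, 1, 4], r+c [2, 8, 7, 6, 12, 11, 10] are all distinct, so no two queens attack.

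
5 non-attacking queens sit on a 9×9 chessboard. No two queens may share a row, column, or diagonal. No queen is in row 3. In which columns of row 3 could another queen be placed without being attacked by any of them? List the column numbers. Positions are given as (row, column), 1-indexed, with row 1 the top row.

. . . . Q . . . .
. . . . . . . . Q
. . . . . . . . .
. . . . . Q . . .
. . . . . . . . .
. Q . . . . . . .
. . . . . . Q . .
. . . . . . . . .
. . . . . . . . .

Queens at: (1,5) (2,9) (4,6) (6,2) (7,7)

columns 1, 4

(1,5) attacks row 3 at column 5 and diagonals 3, 7.
(2,9) attacks row 3 at column 9 and diagonals 8.
(4,6) attacks row 3 at column 6 and diagonals 5, 7.
(6,2) attacks row 3 at column 2 and diagonals 5.
(7,7) attacks row 3 at column 7 and diagonals 3.
Attacked columns: {2, 3, 5, 6, 7, 8, 9}. Safe: {1, 4}.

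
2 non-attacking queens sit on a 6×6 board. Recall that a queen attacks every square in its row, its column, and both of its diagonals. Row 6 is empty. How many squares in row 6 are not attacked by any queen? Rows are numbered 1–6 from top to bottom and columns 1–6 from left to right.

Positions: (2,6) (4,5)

(2,6) attacks row 6 at column 6 and diagonals 2.
(4,5) attacks row 6 at column 5 and diagonals 3.
Attacked columns: {2, 3, 5, 6}. Safe: {1, 4}.

2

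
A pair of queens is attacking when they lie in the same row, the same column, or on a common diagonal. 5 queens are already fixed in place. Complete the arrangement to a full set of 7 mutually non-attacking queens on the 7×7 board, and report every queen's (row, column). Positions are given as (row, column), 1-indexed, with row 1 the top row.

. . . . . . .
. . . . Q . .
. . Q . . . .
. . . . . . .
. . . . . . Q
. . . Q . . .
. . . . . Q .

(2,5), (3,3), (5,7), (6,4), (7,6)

Row 1: attacked by (2,5)→{4,5,6}; (3,3)→{1,3,5}; (5,7)→{3,7}; (6,4)→{4}; (7,6)→{6}. Safe: 2. Place at column 2.
Row 4: attacked by (1,2)→{2,5}; (2,5)→{3,5,7}; (3,3)→{2,3,4}; (5,7)→{6,7}; (6,4)→{2,4,6}; (7,6)→{3,6}. Safe: 1. Place at column 1.
Columns [2, 5, 3, 1, 7, 4, 6], r−c [-1, -3, 0, 3, -2, 2, 1], r+c [3, 7, 6, 5, 12, 10, 13] are all distinct, so no two queens attack.

(1,2) (2,5) (3,3) (4,1) (5,7) (6,4) (7,6)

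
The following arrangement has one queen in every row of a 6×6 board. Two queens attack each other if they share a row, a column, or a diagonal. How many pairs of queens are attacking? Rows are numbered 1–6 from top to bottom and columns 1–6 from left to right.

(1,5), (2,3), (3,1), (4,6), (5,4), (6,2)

All columns are distinct and no two queens satisfy |Δrow| = |Δcol|, so no pair attacks.

0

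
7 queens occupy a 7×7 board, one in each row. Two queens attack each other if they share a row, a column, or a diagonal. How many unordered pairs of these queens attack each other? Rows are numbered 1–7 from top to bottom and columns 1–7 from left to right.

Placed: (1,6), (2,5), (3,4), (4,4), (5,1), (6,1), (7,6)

9

Same column: (1,6)–(7,6) (column 6); (3,4)–(4,4) (column 4); (5,1)–(6,1) (column 1).
Same diagonal: (1,6)–(2,5) (|1−2| = |6−5| = 1); (1,6)–(3,4) (|1−3| = |6−4| = 2); (1,6)–(6,1) (|1−6| = |6−1| = 5); (2,5)–(3,4) (|2−3| = |5−4| = 1); (2,5)–(6,1) (|2−6| = |5−1| = 4); (3,4)–(6,1) (|3−6| = |4−1| = 3).
Total attacking pairs: 9.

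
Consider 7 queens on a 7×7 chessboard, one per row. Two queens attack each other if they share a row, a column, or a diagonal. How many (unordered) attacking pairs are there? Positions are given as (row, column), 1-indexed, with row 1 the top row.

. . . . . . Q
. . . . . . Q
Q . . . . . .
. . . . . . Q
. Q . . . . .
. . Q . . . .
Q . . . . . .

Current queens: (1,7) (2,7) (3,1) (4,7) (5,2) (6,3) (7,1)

Same column: (1,7)–(2,7) (column 7); (1,7)–(4,7) (column 7); (2,7)–(4,7) (column 7); (3,1)–(7,1) (column 1).
Same diagonal: (1,7)–(7,1) (|1−7| = |7−1| = 6); (2,7)–(6,3) (|2−6| = |7−3| = 4); (5,2)–(6,3) (|5−6| = |2−3| = 1).
Total attacking pairs: 7.

7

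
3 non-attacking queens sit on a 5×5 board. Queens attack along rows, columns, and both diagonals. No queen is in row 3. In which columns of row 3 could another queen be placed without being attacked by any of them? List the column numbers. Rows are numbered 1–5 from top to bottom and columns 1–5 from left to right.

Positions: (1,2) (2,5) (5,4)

columns 1, 3

(1,2) attacks row 3 at column 2 and diagonals 4.
(2,5) attacks row 3 at column 5 and diagonals 4.
(5,4) attacks row 3 at column 4 and diagonals 2.
Attacked columns: {2, 4, 5}. Safe: {1, 3}.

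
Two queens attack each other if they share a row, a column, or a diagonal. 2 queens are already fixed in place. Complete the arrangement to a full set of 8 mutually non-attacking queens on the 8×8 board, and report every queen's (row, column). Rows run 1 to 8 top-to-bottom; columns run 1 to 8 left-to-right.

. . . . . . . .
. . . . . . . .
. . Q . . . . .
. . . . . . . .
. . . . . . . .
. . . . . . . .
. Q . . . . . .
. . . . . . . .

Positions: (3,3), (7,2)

Row 1: attacked by (3,3)→{1,3,5}; (7,2)→{2,8}. Safe: 4, 6, 7. Place at column 7.
Row 2: attacked by (1,7)→{6,7,8}; (3,3)→{2,3,4}; (7,2)→{2,7}. Safe: 1, 5. Place at column 1.
Row 4: attacked by (1,7)→{4,7}; (2,1)→{1,3}; (3,3)→{2,3,4}; (7,2)→{2,5}. Safe: 6, 8. Place at column 8.
Row 5: attacked by (1,7)→{3,7}; (2,1)→{1,4}; (3,3)→{1,3,5}; (4,8)→{7,8}; (7,2)→{2,4}. Safe: 6. Place at column 6.
Row 6: attacked by (1,7)→{2,7}; (2,1)→{1,5}; (3,3)→{3,6}; (4,8)→{6,8}; (5,6)→{5,6,7}; (7,2)→{1,2,3}. Safe: 4. Place at column 4.
Row 8: attacked by (1,7)→{7}; (2,1)→{1,7}; (3,3)→{3,8}; (4,8)→{4,8}; (5,6)→{3,6}; (6,4)→{2,4,6}; (7,2)→{1,2,3}. Safe: 5. Place at column 5.
Columns [7, 1, 3, 8, 6, 4, 2, 5], r−c [-6, 1, 0, -4, -1, 2, 5, 3], r+c [8, 3, 6, 12, 11, 10, 9, 13] are all distinct, so no two queens attack.

(1,7) (2,1) (3,3) (4,8) (5,6) (6,4) (7,2) (8,5)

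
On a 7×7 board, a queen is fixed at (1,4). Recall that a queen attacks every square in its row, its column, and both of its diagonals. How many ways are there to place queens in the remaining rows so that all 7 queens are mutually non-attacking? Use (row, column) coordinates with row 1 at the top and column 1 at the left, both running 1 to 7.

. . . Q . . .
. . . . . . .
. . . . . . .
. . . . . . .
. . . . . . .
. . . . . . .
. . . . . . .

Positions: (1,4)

6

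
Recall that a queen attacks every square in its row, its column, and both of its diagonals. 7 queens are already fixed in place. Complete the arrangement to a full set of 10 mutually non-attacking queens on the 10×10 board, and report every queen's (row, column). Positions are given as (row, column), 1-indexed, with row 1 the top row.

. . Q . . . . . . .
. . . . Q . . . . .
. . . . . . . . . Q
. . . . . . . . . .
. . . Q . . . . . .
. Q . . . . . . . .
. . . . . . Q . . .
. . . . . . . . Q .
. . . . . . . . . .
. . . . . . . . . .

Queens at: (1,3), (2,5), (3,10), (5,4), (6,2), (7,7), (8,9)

(1,3) (2,5) (3,10) (4,8) (5,4) (6,2) (7,7) (8,9) (9,6) (10,1)

Row 4: attacked by (1,3)→{3,6}; (2,5)→{3,5,7}; (3,10)→{9,10}; (5,4)→{3,4,5}; (6,2)→{2,4}; (7,7)→{4,7,10}; (8,9)→{5,9}. Safe: 1, 8. Place at column 8.
Row 9: attacked by (1,3)→{3}; (2,5)→{5}; (3,10)→{4,10}; (4,8)→{3,8}; (5,4)→{4,8}; (6,2)→{2,5}; (7,7)→{5,7,9}; (8,9)→{8,9,10}. Safe: 1, 6. Place at column 6.
Row 10: attacked by (1,3)→{3}; (2,5)→{5}; (3,10)→{3,10}; (4,8)→{2,8}; (5,4)→{4,9}; (6,2)→{2,6}; (7,7)→{4,7,10}; (8,9)→{7,9}; (9,6)→{5,6,7}. Safe: 1. Place at column 1.
Columns [3, 5, 10, 8, 4, 2, 7, 9, 6, 1], r−c [-2, -3, -7, -4, 1, 4, 0, -1, 3, 9], r+c [4, 7, 13, 12, 9, 8, 14, 17, 15, 11] are all distinct, so no two queens attack.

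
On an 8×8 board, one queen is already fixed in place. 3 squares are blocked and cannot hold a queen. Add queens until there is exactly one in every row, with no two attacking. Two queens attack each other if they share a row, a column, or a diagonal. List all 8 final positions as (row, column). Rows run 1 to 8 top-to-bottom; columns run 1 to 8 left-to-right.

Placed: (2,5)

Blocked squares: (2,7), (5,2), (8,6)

(1,1) (2,5) (3,8) (4,6) (5,3) (6,7) (7,2) (8,4)

Row 1: attacked by (2,5)→{4,5,6}. Safe: 1, 2, 3, 7, 8. Place at column 1.
Row 3: attacked by (1,1)→{1,3}; (2,5)→{4,5,6}. Safe: 2, 7, 8. Place at column 8.
Row 4: attacked by (1,1)→{1,4}; (2,5)→{3,5,7}; (3,8)→{7,8}. Safe: 2, 6. Place at column 6.
Row 5: attacked by (1,1)→{1,5}; (2,5)→{2,5,8}; (3,8)→{6,8}; (4,6)→{5,6,7}. Blocked: 2. Safe: 3, 4. Place at column 3.
Row 6: attacked by (1,1)→{1,6}; (2,5)→{1,5}; (3,8)→{5,8}; (4,6)→{4,6,8}; (5,3)→{2,3,4}. Safe: 7. Place at column 7.
Row 7: attacked by (1,1)→{1,7}; (2,5)→{5}; (3,8)→{4,8}; (4,6)→{3,6}; (5,3)→{1,3,5}; (6,7)→{6,7,8}. Safe: 2. Place at column 2.
Row 8: attacked by (1,1)→{1,8}; (2,5)→{5}; (3,8)→{3,8}; (4,6)→{2,6}; (5,3)→{3,6}; (6,7)→{5,7}; (7,2)→{1,2,3}. Blocked: 6. Safe: 4. Place at column 4.
Columns [1, 5, 8, 6, 3, 7, 2, 4], r−c [0, -3, -5, -2, 2, -1, 5, 4], r+c [2, 7, 11, 10, 8, 13, 9, 12] are all distinct, so no two queens attack.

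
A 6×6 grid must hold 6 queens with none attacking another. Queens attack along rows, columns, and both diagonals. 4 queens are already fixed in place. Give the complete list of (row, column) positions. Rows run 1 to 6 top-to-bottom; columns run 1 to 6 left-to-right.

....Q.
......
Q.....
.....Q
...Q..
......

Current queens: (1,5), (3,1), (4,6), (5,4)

Row 2: attacked by (1,5)→{4,5,6}; (3,1)→{1,2}; (4,6)→{4,6}; (5,4)→{1,4}. Safe: 3. Place at column 3.
Row 6: attacked by (1,5)→{5}; (2,3)→{3}; (3,1)→{1,4}; (4,6)→{4,6}; (5,4)→{3,4,5}. Safe: 2. Place at column 2.
Columns [5, 3, 1, 6, 4, 2], r−c [-4, -1, 2, -2, 1, 4], r+c [6, 5, 4, 10, 9, 8] are all distinct, so no two queens attack.

(1,5) (2,3) (3,1) (4,6) (5,4) (6,2)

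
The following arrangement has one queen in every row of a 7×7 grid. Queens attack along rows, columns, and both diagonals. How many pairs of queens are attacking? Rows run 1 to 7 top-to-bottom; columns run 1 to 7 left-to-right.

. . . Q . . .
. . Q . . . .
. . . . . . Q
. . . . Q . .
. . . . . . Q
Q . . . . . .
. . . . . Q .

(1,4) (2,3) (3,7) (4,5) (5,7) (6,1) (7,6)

3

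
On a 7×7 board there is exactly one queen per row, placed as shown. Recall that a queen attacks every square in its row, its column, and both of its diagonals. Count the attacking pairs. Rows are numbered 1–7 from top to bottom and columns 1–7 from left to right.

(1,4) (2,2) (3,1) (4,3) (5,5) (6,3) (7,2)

5

Same column: (2,2)–(7,2) (column 2); (4,3)–(6,3) (column 3).
Same diagonal: (2,2)–(3,1) (|2−3| = |2−1| = 1); (2,2)–(5,5) (|2−5| = |2−5| = 3); (6,3)–(7,2) (|6−7| = |3−2| = 1).
Total attacking pairs: 5.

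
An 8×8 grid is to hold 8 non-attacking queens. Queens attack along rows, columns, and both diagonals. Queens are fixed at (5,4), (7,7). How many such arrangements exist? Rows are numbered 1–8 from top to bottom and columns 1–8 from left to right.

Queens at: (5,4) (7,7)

2

Branch on row 1: col 2 → 0; col 3 → 1; col 5 → 0; col 6 → 1.
Sum: 0 + 1 + 0 + 1 = 2.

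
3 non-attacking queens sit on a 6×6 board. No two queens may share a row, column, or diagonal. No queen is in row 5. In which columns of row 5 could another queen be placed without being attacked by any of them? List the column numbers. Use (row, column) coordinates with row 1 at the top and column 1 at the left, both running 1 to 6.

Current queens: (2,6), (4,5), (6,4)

columns 1, 2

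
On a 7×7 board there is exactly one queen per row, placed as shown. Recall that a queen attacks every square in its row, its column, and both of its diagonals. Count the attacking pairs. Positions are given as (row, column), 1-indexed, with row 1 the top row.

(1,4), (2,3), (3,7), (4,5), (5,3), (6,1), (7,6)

Same column: (2,3)–(5,3) (column 3).
Same diagonal: (1,4)–(2,3) (|1−2| = |4−3| = 1); (2,3)–(4,5) (|2−4| = |3−5| = 2).
Total attacking pairs: 3.

3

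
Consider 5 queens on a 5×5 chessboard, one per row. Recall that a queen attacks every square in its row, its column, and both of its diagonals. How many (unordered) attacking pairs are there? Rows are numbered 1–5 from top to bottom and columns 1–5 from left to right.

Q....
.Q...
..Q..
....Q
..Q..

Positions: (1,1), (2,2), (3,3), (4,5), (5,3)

4

Same column: (3,3)–(5,3) (column 3).
Same diagonal: (1,1)–(2,2) (|1−2| = |1−2| = 1); (1,1)–(3,3) (|1−3| = |1−3| = 2); (2,2)–(3,3) (|2−3| = |2−3| = 1).
Total attacking pairs: 4.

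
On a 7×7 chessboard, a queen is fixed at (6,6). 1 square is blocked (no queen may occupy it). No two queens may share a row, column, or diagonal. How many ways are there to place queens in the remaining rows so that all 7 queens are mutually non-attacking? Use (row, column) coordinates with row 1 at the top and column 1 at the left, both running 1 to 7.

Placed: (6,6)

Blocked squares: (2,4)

3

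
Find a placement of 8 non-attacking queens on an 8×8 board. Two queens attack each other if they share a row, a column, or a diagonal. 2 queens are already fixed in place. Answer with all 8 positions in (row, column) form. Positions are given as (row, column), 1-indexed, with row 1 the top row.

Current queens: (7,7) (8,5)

(1,8) (2,4) (3,1) (4,3) (5,6) (6,2) (7,7) (8,5)

Row 1: attacked by (7,7)→{1,7}; (8,5)→{5}. Safe: 2, 3, 4, 6, 8. Place at column 8.
Row 2: attacked by (1,8)→{7,8}; (7,7)→{2,7}; (8,5)→{5}. Safe: 1, 3, 4, 6. Place at column 4.
Row 3: attacked by (1,8)→{6,8}; (2,4)→{3,4,5}; (7,7)→{3,7}; (8,5)→{5}. Safe: 1, 2. Place at column 1.
Row 4: attacked by (1,8)→{5,8}; (2,4)→{2,4,6}; (3,1)→{1,2}; (7,7)→{4,7}; (8,5)→{1,5}. Safe: 3. Place at column 3.
Row 5: attacked by (1,8)→{4,8}; (2,4)→{1,4,7}; (3,1)→{1,3}; (4,3)→{2,3,4}; (7,7)→{5,7}; (8,5)→{2,5,8}. Safe: 6. Place at column 6.
Row 6: attacked by (1,8)→{3,8}; (2,4)→{4,8}; (3,1)→{1,4}; (4,3)→{1,3,5}; (5,6)→{5,6,7}; (7,7)→{6,7,8}; (8,5)→{3,5,7}. Safe: 2. Place at column 2.
Columns [8, 4, 1, 3, 6, 2, 7, 5], r−c [-7, -2, 2, 1, -1, 4, 0, 3], r+c [9, 6, 4, 7, 11, 8, 14, 13] are all distinct, so no two queens attack.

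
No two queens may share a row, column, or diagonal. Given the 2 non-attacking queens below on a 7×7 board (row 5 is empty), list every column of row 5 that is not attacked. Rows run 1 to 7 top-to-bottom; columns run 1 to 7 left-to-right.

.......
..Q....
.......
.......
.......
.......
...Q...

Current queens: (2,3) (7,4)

columns 1, 5, 7

(2,3) attacks row 5 at column 3 and diagonals 6.
(7,4) attacks row 5 at column 4 and diagonals 2, 6.
Attacked columns: {2, 3, 4, 6}. Safe: {1, 5, 7}.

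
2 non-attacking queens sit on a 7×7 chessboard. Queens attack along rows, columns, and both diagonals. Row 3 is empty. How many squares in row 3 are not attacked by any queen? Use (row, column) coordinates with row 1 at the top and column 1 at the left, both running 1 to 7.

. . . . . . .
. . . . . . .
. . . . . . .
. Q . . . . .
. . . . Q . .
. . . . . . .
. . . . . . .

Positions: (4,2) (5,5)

(4,2) attacks row 3 at column 2 and diagonals 1, 3.
(5,5) attacks row 3 at column 5 and diagonals 3, 7.
Attacked columns: {1, 2, 3, 5, 7}. Safe: {4, 6}.

2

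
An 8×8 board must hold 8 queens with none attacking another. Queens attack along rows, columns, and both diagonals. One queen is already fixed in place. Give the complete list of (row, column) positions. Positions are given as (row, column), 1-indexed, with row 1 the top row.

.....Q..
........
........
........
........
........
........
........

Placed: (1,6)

Row 2: attacked by (1,6)→{5,6,7}. Safe: 1, 2, 3, 4, 8. Place at column 2.
Row 3: attacked by (1,6)→{4,6,8}; (2,2)→{1,2,3}. Safe: 5, 7. Place at column 7.
Row 4: attacked by (1,6)→{3,6}; (2,2)→{2,4}; (3,7)→{6,7,8}. Safe: 1, 5. Place at column 1.
Row 5: attacked by (1,6)→{2,6}; (2,2)→{2,5}; (3,7)→{5,7}; (4,1)→{1,2}. Safe: 3, 4, 8. Place at column 3.
Row 6: attacked by (1,6)→{1,6}; (2,2)→{2,6}; (3,7)→{4,7}; (4,1)→{1,3}; (5,3)→{2,3,4}. Safe: 5, 8. Place at column 5.
Row 7: attacked by (1,6)→{6}; (2,2)→{2,7}; (3,7)→{3,7}; (4,1)→{1,4}; (5,3)→{1,3,5}; (6,5)→{4,5,6}. Safe: 8. Place at column 8.
Row 8: attacked by (1,6)→{6}; (2,2)→{2,8}; (3,7)→{2,7}; (4,1)→{1,5}; (5,3)→{3,6}; (6,5)→{3,5,7}; (7,8)→{7,8}. Safe: 4. Place at column 4.
Columns [6, 2, 7, 1, 3, 5, 8, 4], r−c [-5, 0, -4, 3, 2, 1, -1, 4], r+c [7, 4, 10, 5, 8, 11, 15, 12] are all distinct, so no two queens attack.

(1,6) (2,2) (3,7) (4,1) (5,3) (6,5) (7,8) (8,4)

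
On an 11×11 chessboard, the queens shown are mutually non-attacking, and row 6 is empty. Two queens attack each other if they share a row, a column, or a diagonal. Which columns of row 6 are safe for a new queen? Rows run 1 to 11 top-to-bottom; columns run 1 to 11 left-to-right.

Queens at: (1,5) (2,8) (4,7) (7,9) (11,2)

columns 1, 3, 6, 11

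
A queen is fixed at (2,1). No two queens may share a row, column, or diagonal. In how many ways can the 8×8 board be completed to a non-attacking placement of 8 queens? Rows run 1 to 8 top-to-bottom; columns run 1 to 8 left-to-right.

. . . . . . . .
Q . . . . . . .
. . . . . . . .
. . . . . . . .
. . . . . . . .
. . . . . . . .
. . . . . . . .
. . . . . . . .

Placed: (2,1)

8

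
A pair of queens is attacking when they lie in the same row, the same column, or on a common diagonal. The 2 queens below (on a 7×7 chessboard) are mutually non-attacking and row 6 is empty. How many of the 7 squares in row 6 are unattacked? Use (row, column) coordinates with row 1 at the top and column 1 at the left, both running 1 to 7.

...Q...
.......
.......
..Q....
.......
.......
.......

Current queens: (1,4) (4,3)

3

(1,4) attacks row 6 at column 4.
(4,3) attacks row 6 at column 3 and diagonals 1, 5.
Attacked columns: {1, 3, 4, 5}. Safe: {2, 6, 7}.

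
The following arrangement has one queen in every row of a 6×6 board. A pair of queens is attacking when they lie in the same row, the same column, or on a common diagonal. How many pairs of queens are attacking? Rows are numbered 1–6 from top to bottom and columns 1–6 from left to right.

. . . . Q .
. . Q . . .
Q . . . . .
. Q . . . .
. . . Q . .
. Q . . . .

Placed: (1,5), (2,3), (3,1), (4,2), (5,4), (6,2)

3

Same column: (4,2)–(6,2) (column 2).
Same diagonal: (1,5)–(4,2) (|1−4| = |5−2| = 3); (3,1)–(4,2) (|3−4| = |1−2| = 1).
Total attacking pairs: 3.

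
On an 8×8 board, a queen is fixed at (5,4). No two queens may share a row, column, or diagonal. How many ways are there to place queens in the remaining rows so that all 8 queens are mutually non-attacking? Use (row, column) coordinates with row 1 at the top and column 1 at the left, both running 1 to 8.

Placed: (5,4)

8

Branch on row 1: col 1 → 0; col 2 → 1; col 3 → 3; col 5 → 1; col 6 → 3; col 7 → 0.
Sum: 0 + 1 + 3 + 1 + 3 + 0 = 8.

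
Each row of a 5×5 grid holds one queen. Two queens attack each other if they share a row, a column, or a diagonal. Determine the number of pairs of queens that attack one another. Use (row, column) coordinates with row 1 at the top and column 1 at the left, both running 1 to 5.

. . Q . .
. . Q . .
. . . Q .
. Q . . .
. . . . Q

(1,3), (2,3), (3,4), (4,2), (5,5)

2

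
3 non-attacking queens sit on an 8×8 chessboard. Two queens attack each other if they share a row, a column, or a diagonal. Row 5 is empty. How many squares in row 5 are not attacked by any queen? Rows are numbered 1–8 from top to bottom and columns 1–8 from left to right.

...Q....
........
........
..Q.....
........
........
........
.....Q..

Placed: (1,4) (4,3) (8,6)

(1,4) attacks row 5 at column 4 and diagonals 8.
(4,3) attacks row 5 at column 3 and diagonals 2, 4.
(8,6) attacks row 5 at column 6 and diagonals 3.
Attacked columns: {2, 3, 4, 6, 8}. Safe: {1, 5, 7}.

3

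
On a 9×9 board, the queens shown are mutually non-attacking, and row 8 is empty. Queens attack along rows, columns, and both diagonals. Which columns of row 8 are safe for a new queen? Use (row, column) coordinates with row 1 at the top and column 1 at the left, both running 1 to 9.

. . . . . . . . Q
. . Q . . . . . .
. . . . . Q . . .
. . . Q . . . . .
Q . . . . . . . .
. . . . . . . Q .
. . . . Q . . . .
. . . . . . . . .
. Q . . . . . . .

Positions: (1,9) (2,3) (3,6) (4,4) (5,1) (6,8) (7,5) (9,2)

columns 7

(1,9) attacks row 8 at column 9 and diagonals 2.
(2,3) attacks row 8 at column 3 and diagonals 9.
(3,6) attacks row 8 at column 6 and diagonals 1.
(4,4) attacks row 8 at column 4 and diagonals 8.
(5,1) attacks row 8 at column 1 and diagonals 4.
(6,8) attacks row 8 at column 8 and diagonals 6.
(7,5) attacks row 8 at column 5 and diagonals 4, 6.
(9,2) attacks row 8 at column 2 and diagonals 1, 3.
Attacked columns: {1, 2, 3, 4, 5, 6, 8, 9}. Safe: {7}.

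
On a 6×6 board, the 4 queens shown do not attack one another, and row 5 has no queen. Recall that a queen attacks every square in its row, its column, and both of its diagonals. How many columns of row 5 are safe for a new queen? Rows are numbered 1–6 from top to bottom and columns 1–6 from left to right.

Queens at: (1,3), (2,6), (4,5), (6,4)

2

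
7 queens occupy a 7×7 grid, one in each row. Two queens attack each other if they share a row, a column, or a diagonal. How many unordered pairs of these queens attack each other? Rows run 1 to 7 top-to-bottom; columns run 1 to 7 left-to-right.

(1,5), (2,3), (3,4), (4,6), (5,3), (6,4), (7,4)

7

Same column: (2,3)–(5,3) (column 3); (3,4)–(6,4) (column 4); (3,4)–(7,4) (column 4); (6,4)–(7,4) (column 4).
Same diagonal: (2,3)–(3,4) (|2−3| = |3−4| = 1); (4,6)–(6,4) (|4−6| = |6−4| = 2); (5,3)–(6,4) (|5−6| = |3−4| = 1).
Total attacking pairs: 7.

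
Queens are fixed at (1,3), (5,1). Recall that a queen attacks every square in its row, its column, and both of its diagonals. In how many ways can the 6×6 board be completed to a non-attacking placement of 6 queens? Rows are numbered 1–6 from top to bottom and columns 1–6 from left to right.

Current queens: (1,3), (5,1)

Branch on row 2: col 5 → 0; col 6 → 1.
Sum: 0 + 1 = 1.

1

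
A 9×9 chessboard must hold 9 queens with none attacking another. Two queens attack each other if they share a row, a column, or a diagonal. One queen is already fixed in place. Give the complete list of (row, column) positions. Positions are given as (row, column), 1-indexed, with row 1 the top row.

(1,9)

(1,9) (2,5) (3,3) (4,1) (5,7) (6,2) (7,8) (8,6) (9,4)

Row 2: attacked by (1,9)→{8,9}. Safe: 1, 2, 3, 4, 5, 6, 7. Place at column 5.
Row 3: attacked by (1,9)→{7,9}; (2,5)→{4,5,6}. Safe: 1, 2, 3, 8. Place at column 3.
Row 4: attacked by (1,9)→{6,9}; (2,5)→{3,5,7}; (3,3)→{2,3,4}. Safe: 1, 8. Place at column 1.
Row 5: attacked by (1,9)→{5,9}; (2,5)→{2,5,8}; (3,3)→{1,3,5}; (4,1)→{1,2}. Safe: 4, 6, 7. Place at column 7.
Row 6: attacked by (1,9)→{4,9}; (2,5)→{1,5,9}; (3,3)→{3,6}; (4,1)→{1,3}; (5,7)→{6,7,8}. Safe: 2. Place at column 2.
Row 7: attacked by (1,9)→{3,9}; (2,5)→{5}; (3,3)→{3,7}; (4,1)→{1,4}; (5,7)→{5,7,9}; (6,2)→{1,2,3}. Safe: 6, 8. Place at column 8.
Row 8: attacked by (1,9)→{2,9}; (2,5)→{5}; (3,3)→{3,8}; (4,1)→{1,5}; (5,7)→{4,7}; (6,2)→{2,4}; (7,8)→{7,8,9}. Safe: 6. Place at column 6.
Row 9: attacked by (1,9)→{1,9}; (2,5)→{5}; (3,3)→{3,9}; (4,1)→{1,6}; (5,7)→{3,7}; (6,2)→{2,5}; (7,8)→{6,8}; (8,6)→{5,6,7}. Safe: 4. Place at column 4.
Columns [9, 5, 3, 1, 7, 2, 8, 6, 4], r−c [-8, -3, 0, 3, -2, 4, -1, 2, 5], r+c [10, 7, 6, 5, 12, 8, 15, 14, 13] are all distinct, so no two queens attack.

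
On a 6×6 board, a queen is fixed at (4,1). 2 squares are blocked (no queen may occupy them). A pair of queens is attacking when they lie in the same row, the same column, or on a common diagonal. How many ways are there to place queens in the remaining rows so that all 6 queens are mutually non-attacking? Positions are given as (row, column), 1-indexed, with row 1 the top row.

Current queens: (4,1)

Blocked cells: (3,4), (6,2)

1

Branch on row 1: col 2 → 1; col 3 → 0; col 5 → 0; col 6 → 0.
Sum: 1 + 0 + 0 + 0 = 1.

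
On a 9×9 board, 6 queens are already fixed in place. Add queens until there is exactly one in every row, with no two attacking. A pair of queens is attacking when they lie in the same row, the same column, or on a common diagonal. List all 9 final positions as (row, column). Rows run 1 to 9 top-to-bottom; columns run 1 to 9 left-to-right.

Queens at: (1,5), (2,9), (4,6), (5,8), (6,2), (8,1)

Row 3: attacked by (1,5)→{3,5,7}; (2,9)→{8,9}; (4,6)→{5,6,7}; (5,8)→{6,8}; (6,2)→{2,5}; (8,1)→{1,6}. Safe: 4. Place at column 4.
Row 7: attacked by (1,5)→{5}; (2,9)→{4,9}; (3,4)→{4,8}; (4,6)→{3,6,9}; (5,8)→{6,8}; (6,2)→{1,2,3}; (8,1)→{1,2}. Safe: 7. Place at column 7.
Row 9: attacked by (1,5)→{5}; (2,9)→{2,9}; (3,4)→{4}; (4,6)→{1,6}; (5,8)→{4,8}; (6,2)→{2,5}; (7,7)→{5,7,9}; (8,1)→{1,2}. Safe: 3. Place at column 3.
Columns [5, 9, 4, 6, 8, 2, 7, 1, 3], r−c [-4, -7, -1, -2, -3, 4, 0, 7, 6], r+c [6, 11, 7, 10, 13, 8, 14, 9, 12] are all distinct, so no two queens attack.

(1,5) (2,9) (3,4) (4,6) (5,8) (6,2) (7,7) (8,1) (9,3)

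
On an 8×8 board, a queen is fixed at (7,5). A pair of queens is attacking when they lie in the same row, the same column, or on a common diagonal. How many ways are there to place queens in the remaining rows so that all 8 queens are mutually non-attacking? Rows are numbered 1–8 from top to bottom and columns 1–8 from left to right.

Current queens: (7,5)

Branch on row 1: col 1 → 1; col 2 → 0; col 3 → 1; col 4 → 3; col 6 → 3; col 7 → 0; col 8 → 0.
Sum: 1 + 0 + 1 + 3 + 3 + 0 + 0 = 8.

8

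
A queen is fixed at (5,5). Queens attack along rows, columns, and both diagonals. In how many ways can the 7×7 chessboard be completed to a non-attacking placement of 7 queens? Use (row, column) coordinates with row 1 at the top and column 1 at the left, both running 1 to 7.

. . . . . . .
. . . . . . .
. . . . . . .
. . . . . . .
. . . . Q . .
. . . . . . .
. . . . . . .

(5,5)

6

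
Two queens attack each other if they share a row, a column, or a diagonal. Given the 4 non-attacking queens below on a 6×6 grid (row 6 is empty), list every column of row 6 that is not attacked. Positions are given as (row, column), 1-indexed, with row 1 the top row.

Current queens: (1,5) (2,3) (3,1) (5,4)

columns 2, 6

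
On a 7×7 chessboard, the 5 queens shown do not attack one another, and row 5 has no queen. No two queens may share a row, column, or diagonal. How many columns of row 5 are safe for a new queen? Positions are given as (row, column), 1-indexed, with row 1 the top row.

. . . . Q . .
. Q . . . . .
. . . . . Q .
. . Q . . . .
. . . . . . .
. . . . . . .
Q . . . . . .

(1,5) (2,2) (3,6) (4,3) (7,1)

(1,5) attacks row 5 at column 5 and diagonals 1.
(2,2) attacks row 5 at column 2 and diagonals 5.
(3,6) attacks row 5 at column 6 and diagonals 4.
(4,3) attacks row 5 at column 3 and diagonals 2, 4.
(7,1) attacks row 5 at column 1 and diagonals 3.
Attacked columns: {1, 2, 3, 4, 5, 6}. Safe: {7}.

1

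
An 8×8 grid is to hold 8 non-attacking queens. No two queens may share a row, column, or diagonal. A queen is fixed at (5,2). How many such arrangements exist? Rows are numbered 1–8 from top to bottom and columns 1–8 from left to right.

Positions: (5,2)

Branch on row 1: col 1 → 1; col 3 → 0; col 4 → 3; col 5 → 3; col 7 → 0; col 8 → 1.
Sum: 1 + 0 + 3 + 3 + 0 + 1 = 8.

8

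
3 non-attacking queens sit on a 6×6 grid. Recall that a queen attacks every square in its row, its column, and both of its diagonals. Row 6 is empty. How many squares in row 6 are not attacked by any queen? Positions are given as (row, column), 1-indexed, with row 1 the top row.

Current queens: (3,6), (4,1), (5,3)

(3,6) attacks row 6 at column 6 and diagonals 3.
(4,1) attacks row 6 at column 1 and diagonals 3.
(5,3) attacks row 6 at column 3 and diagonals 2, 4.
Attacked columns: {1, 2, 3, 4, 6}. Safe: {5}.

1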